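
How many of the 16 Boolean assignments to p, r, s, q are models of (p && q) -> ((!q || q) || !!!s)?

16

Initial set: {((p && q) -> ((!q || q) || !!!s))}.
((p && q) -> ((!q || q) || !!!s)): β-rule — branch into !(p && q)  //  ((!q || q) || !!!s).
  branch 1 (add !(p && q)):
    !(p && q): β-rule — branch into !p  //  !q.
      branch 1.1 (add !p):
        ○ open, literals {p=false}.
      branch 1.2 (add !q):
        ○ open, literals {q=false}.
  branch 2 (add ((!q || q) || !!!s)):
    ((!q || q) || !!!s): β-rule — branch into (!q || q)  //  !!!s.
      branch 2.1 (add (!q || q)):
        (!q || q): β-rule — branch into !q  //  q.
          branch 2.1.1 (add !q):
            ○ open, literals {q=false}.
          branch 2.1.2 (add q):
            ○ open, literals {q=true}.
      branch 2.2 (add !!!s):
        !!!s: drop double negation, giving !s.
        ○ open, literals {s=false}.
0 branches closed, 5 open.
Each open branch fixes some atoms; the unmentioned ones are free. Counting distinct full assignments: branch {p=false} (r, s, q) contributes 8 new; branch {q=false} (p, r, s) contributes 4 new; branch {q=false} (p, r, s) contributes 0 new; branch {q=true} (p, r, s) contributes 4 new; branch {s=false} (p, r, q) contributes 0 new. Total: 16.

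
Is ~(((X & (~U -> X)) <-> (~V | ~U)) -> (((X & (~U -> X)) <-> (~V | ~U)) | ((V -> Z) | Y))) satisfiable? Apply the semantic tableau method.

Unsatisfiable

Initial set: {~(((X & (~U -> X)) <-> (~V | ~U)) -> (((X & (~U -> X)) <-> (~V | ~U)) | ((V -> Z) | Y)))}.
~(((X & (~U -> X)) <-> (~V | ~U)) -> (((X & (~U -> X)) <-> (~V | ~U)) | ((V -> Z) | Y))): α-rule — add ((X & (~U -> X)) <-> (~V | ~U)), ~(((X & (~U -> X)) <-> (~V | ~U)) | ((V -> Z) | Y)).
~(((X & (~U -> X)) <-> (~V | ~U)) | ((V -> Z) | Y)): α-rule — add ~((X & (~U -> X)) <-> (~V | ~U)), ~((V -> Z) | Y).
~((V -> Z) | Y): α-rule — add ~(V -> Z), ~Y.
~(V -> Z): α-rule — add V, ~Z.
((X & (~U -> X)) <-> (~V | ~U)): β-rule — branch into (X & (~U -> X)), (~V | ~U)  //  ~(X & (~U -> X)), ~(~V | ~U).
  branch 1 (add (X & (~U -> X)), (~V | ~U)):
    (X & (~U -> X)): α-rule — add X, (~U -> X).
    ~((X & (~U -> X)) <-> (~V | ~U)): β-rule — branch into (X & (~U -> X)), ~(~V | ~U)  //  ~(X & (~U -> X)), (~V | ~U).
      branch 1.1 (add (X & (~U -> X)), ~(~V | ~U)):
        (X & (~U -> X)): α-rule — add X, (~U -> X).
        ~(~V | ~U): α-rule — add ~~V, ~~U.
        (~V | ~U): β-rule — branch into ~V  //  ~U.
          branch 1.1.1 (add ~V):
            × closes — contains both V and ~V.
          branch 1.1.2 (add ~U):
            × closes — contains both U and ~U.
      branch 1.2 (add ~(X & (~U -> X)), (~V | ~U)):
        (~V | ~U): β-rule — branch into ~V  //  ~U.
          branch 1.2.1 (add ~V):
            × closes — contains both V and ~V.
          branch 1.2.2 (add ~U):
            (~U -> X): β-rule — branch into ~~U  //  X.
              branch 1.2.2.1 (add ~~U):
                × closes — contains both U and ~U.
              branch 1.2.2.2 (add X):
                ~(X & (~U -> X)): β-rule — branch into ~X  //  ~(~U -> X).
                  branch 1.2.2.2.1 (add ~X):
                    × closes — contains both X and ~X.
                  branch 1.2.2.2.2 (add ~(~U -> X)):
                    ~(~U -> X): α-rule — add ~U, ~X.
                    × closes — contains both X and ~X.
  branch 2 (add ~(X & (~U -> X)), ~(~V | ~U)):
    ~(~V | ~U): α-rule — add ~~V, ~~U.
    ~((X & (~U -> X)) <-> (~V | ~U)): β-rule — branch into (X & (~U -> X)), ~(~V | ~U)  //  ~(X & (~U -> X)), (~V | ~U).
      branch 2.1 (add (X & (~U -> X)), ~(~V | ~U)):
        (X & (~U -> X)): α-rule — add X, (~U -> X).
        ~(~V | ~U): α-rule — add ~~V, ~~U.
        ~(X & (~U -> X)): β-rule — branch into ~X  //  ~(~U -> X).
          branch 2.1.1 (add ~X):
            × closes — contains both X and ~X.
          branch 2.1.2 (add ~(~U -> X)):
            ~(~U -> X): α-rule — add ~U, ~X.
            × closes — contains both U and ~U.
      branch 2.2 (add ~(X & (~U -> X)), (~V | ~U)):
        ~(X & (~U -> X)): β-rule — branch into ~X  //  ~(~U -> X).
          branch 2.2.1 (add ~X):
            ~(X & (~U -> X)): β-rule — branch into ~X  //  ~(~U -> X).
              branch 2.2.1.1 (add ~X):
                (~V | ~U): β-rule — branch into ~V  //  ~U.
                  branch 2.2.1.1.1 (add ~V):
                    × closes — contains both V and ~V.
                  branch 2.2.1.1.2 (add ~U):
                    × closes — contains both U and ~U.
              branch 2.2.1.2 (add ~(~U -> X)):
                ~(~U -> X): α-rule — add ~U, ~X.
                × closes — contains both U and ~U.
          branch 2.2.2 (add ~(~U -> X)):
            ~(~U -> X): α-rule — add ~U, ~X.
            × closes — contains both U and ~U.
All 12 branches close.
Every branch closed; the formula is unsatisfiable.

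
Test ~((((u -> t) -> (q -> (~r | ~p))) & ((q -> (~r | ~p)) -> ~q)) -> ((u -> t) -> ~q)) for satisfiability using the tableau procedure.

Unsatisfiable

Initial set: {T ~((((u -> t) -> (q -> (~r | ~p))) & ((q -> (~r | ~p)) -> ~q)) -> ((u -> t) -> ~q))}.
T ~((((u -> t) -> (q -> (~r | ~p))) & ((q -> (~r | ~p)) -> ~q)) -> ((u -> t) -> ~q)): α-rule — add T (((u -> t) -> (q -> (~r | ~p))) & ((q -> (~r | ~p)) -> ~q)), F ((u -> t) -> ~q).
T (((u -> t) -> (q -> (~r | ~p))) & ((q -> (~r | ~p)) -> ~q)): α-rule — add T ((u -> t) -> (q -> (~r | ~p))), T ((q -> (~r | ~p)) -> ~q).
F ((u -> t) -> ~q): α-rule — add T (u -> t), F ~q.
T ((u -> t) -> (q -> (~r | ~p))): β-rule — branch into F (u -> t)  //  T (q -> (~r | ~p)).
  branch 1 (add F (u -> t)):
    F (u -> t): α-rule — add T u, F t.
    T ((q -> (~r | ~p)) -> ~q): β-rule — branch into F (q -> (~r | ~p))  //  T ~q.
      branch 1.1 (add F (q -> (~r | ~p))):
        F (q -> (~r | ~p)): α-rule — add T q, F (~r | ~p).
        F (~r | ~p): α-rule — add F ~r, F ~p.
        T (u -> t): β-rule — branch into F u  //  T t.
          branch 1.1.1 (add F u):
            × closes — contains both u and ~u.
          branch 1.1.2 (add T t):
            × closes — contains both t and ~t.
      branch 1.2 (add T ~q):
        × closes — contains both q and ~q.
  branch 2 (add T (q -> (~r | ~p))):
    T ((q -> (~r | ~p)) -> ~q): β-rule — branch into F (q -> (~r | ~p))  //  T ~q.
      branch 2.1 (add F (q -> (~r | ~p))):
        F (q -> (~r | ~p)): α-rule — add T q, F (~r | ~p).
        F (~r | ~p): α-rule — add F ~r, F ~p.
        T (u -> t): β-rule — branch into F u  //  T t.
          branch 2.1.1 (add F u):
            T (q -> (~r | ~p)): β-rule — branch into F q  //  T (~r | ~p).
              branch 2.1.1.1 (add F q):
                × closes — contains both q and ~q.
              branch 2.1.1.2 (add T (~r | ~p)):
                T (~r | ~p): β-rule — branch into T ~r  //  T ~p.
                  branch 2.1.1.2.1 (add T ~r):
                    × closes — contains both r and ~r.
                  branch 2.1.1.2.2 (add T ~p):
                    × closes — contains both p and ~p.
          branch 2.1.2 (add T t):
            T (q -> (~r | ~p)): β-rule — branch into F q  //  T (~r | ~p).
              branch 2.1.2.1 (add F q):
                × closes — contains both q and ~q.
              branch 2.1.2.2 (add T (~r | ~p)):
                T (~r | ~p): β-rule — branch into T ~r  //  T ~p.
                  branch 2.1.2.2.1 (add T ~r):
                    × closes — contains both r and ~r.
                  branch 2.1.2.2.2 (add T ~p):
                    × closes — contains both p and ~p.
      branch 2.2 (add T ~q):
        × closes — contains both q and ~q.
All 10 branches close.
Every branch closed; the formula is unsatisfiable.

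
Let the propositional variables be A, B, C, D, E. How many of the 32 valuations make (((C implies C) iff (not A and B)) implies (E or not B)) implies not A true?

16

Initial set: {T ((((C implies C) iff (not A and B)) implies (E or not B)) implies not A)}.
T ((((C implies C) iff (not A and B)) implies (E or not B)) implies not A): β-rule — branch into F (((C implies C) iff (not A and B)) implies (E or not B))  //  T not A.
  branch 1 (add F (((C implies C) iff (not A and B)) implies (E or not B))):
    F (((C implies C) iff (not A and B)) implies (E or not B)): α-rule — add T ((C implies C) iff (not A and B)), F (E or not B).
    F (E or not B): α-rule — add F E, F not B.
    T ((C implies C) iff (not A and B)): β-rule — branch into T (C implies C), T (not A and B)  //  F (C implies C), F (not A and B).
      branch 1.1 (add T (C implies C), T (not A and B)):
        T (not A and B): α-rule — add T not A, T B.
        T (C implies C): β-rule — branch into F C  //  T C.
          branch 1.1.1 (add F C):
            ○ open, literals {A=false, B=true, C=false, E=false}.
          branch 1.1.2 (add T C):
            ○ open, literals {A=false, B=true, C=true, E=false}.
      branch 1.2 (add F (C implies C), F (not A and B)):
        F (C implies C): α-rule — add T C, F C.
        × closes — contains both C and not C.
  branch 2 (add T not A):
    ○ open, literals {A=false}.
1 branch closed, 3 open.
Each open branch fixes some atoms; the unmentioned ones are free. Counting distinct full assignments: branch {A=false, B=true, C=false, E=false} (D) contributes 2 new; branch {A=false, B=true, C=true, E=false} (D) contributes 2 new; branch {A=false} (B, C, D, E) contributes 12 new. Total: 16.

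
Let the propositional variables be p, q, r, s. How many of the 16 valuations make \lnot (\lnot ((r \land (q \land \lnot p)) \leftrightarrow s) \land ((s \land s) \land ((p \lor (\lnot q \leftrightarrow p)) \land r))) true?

Initial set: {\lnot (\lnot ((r \land (q \land \lnot p)) \leftrightarrow s) \land ((s \land s) \land ((p \lor (\lnot q \leftrightarrow p)) \land r)))}.
\lnot (\lnot ((r \land (q \land \lnot p)) \leftrightarrow s) \land ((s \land s) \land ((p \lor (\lnot q \leftrightarrow p)) \land r))): β-rule — branch into \lnot \lnot ((r \land (q \land \lnot p)) \leftrightarrow s)  //  \lnot ((s \land s) \land ((p \lor (\lnot q \leftrightarrow p)) \land r)).
  branch 1 (add \lnot \lnot ((r \land (q \land \lnot p)) \leftrightarrow s)):
    \lnot \lnot ((r \land (q \land \lnot p)) \leftrightarrow s): β-rule — branch into (r \land (q \land \lnot p)), s  //  \lnot (r \land (q \land \lnot p)), \lnot s.
      branch 1.1 (add (r \land (q \land \lnot p)), s):
        (r \land (q \land \lnot p)): α-rule — add r, (q \land \lnot p).
        (q \land \lnot p): α-rule — add q, \lnot p.
        ○ open, literals {p=0, q=1, r=1, s=1}.
      branch 1.2 (add \lnot (r \land (q \land \lnot p)), \lnot s):
        \lnot (r \land (q \land \lnot p)): β-rule — branch into \lnot r  //  \lnot (q \land \lnot p).
          branch 1.2.1 (add \lnot r):
            ○ open, literals {r=0, s=0}.
          branch 1.2.2 (add \lnot (q \land \lnot p)):
            \lnot (q \land \lnot p): β-rule — branch into \lnot q  //  \lnot \lnot p.
              branch 1.2.2.1 (add \lnot q):
                ○ open, literals {q=0, s=0}.
              branch 1.2.2.2 (add \lnot \lnot p):
                ○ open, literals {p=1, s=0}.
  branch 2 (add \lnot ((s \land s) \land ((p \lor (\lnot q \leftrightarrow p)) \land r))):
    \lnot ((s \land s) \land ((p \lor (\lnot q \leftrightarrow p)) \land r)): β-rule — branch into \lnot (s \land s)  //  \lnot ((p \lor (\lnot q \leftrightarrow p)) \land r).
      branch 2.1 (add \lnot (s \land s)):
        \lnot (s \land s): β-rule — branch into \lnot s  //  \lnot s.
          branch 2.1.1 (add \lnot s):
            ○ open, literals {s=0}.
          branch 2.1.2 (add \lnot s):
            ○ open, literals {s=0}.
      branch 2.2 (add \lnot ((p \lor (\lnot q \leftrightarrow p)) \land r)):
        \lnot ((p \lor (\lnot q \leftrightarrow p)) \land r): β-rule — branch into \lnot (p \lor (\lnot q \leftrightarrow p))  //  \lnot r.
          branch 2.2.1 (add \lnot (p \lor (\lnot q \leftrightarrow p))):
            \lnot (p \lor (\lnot q \leftrightarrow p)): α-rule — add \lnot p, \lnot (\lnot q \leftrightarrow p).
            \lnot (\lnot q \leftrightarrow p): β-rule — branch into \lnot q, \lnot p  //  \lnot \lnot q, p.
              branch 2.2.1.1 (add \lnot q, \lnot p):
                ○ open, literals {p=0, q=0}.
              branch 2.2.1.2 (add \lnot \lnot q, p):
                × closes — contains both p and \lnot p.
          branch 2.2.2 (add \lnot r):
            ○ open, literals {r=0}.
1 branch closed, 8 open.
Each open branch fixes some atoms; the unmentioned ones are free. Counting distinct full assignments: branch {p=0, q=1, r=1, s=1} (none free) contributes 1 new; branch {r=0, s=0} (p, q) contributes 4 new; branch {q=0, s=0} (p, r) contributes 2 new; branch {p=1, s=0} (q, r) contributes 1 new; branch {s=0} (p, q, r) contributes 1 new; branch {s=0} (p, q, r) contributes 0 new; branch {p=0, q=0} (r, s) contributes 2 new; branch {r=0} (p, q, s) contributes 3 new. Total: 14.

14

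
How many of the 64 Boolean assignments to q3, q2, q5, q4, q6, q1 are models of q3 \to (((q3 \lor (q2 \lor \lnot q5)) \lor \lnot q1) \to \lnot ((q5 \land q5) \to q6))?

40

Initial set: {T (q3 \to (((q3 \lor (q2 \lor \lnot q5)) \lor \lnot q1) \to \lnot ((q5 \land q5) \to q6)))}.
T (q3 \to (((q3 \lor (q2 \lor \lnot q5)) \lor \lnot q1) \to \lnot ((q5 \land q5) \to q6))): β-rule — branch into F q3  //  T (((q3 \lor (q2 \lor \lnot q5)) \lor \lnot q1) \to \lnot ((q5 \land q5) \to q6)).
  branch 1 (add F q3):
    ○ open, literals {q3=false}.
  branch 2 (add T (((q3 \lor (q2 \lor \lnot q5)) \lor \lnot q1) \to \lnot ((q5 \land q5) \to q6))):
    T (((q3 \lor (q2 \lor \lnot q5)) \lor \lnot q1) \to \lnot ((q5 \land q5) \to q6)): β-rule — branch into F ((q3 \lor (q2 \lor \lnot q5)) \lor \lnot q1)  //  T \lnot ((q5 \land q5) \to q6).
      branch 2.1 (add F ((q3 \lor (q2 \lor \lnot q5)) \lor \lnot q1)):
        F ((q3 \lor (q2 \lor \lnot q5)) \lor \lnot q1): α-rule — add F (q3 \lor (q2 \lor \lnot q5)), F \lnot q1.
        F (q3 \lor (q2 \lor \lnot q5)): α-rule — add F q3, F (q2 \lor \lnot q5).
        F (q2 \lor \lnot q5): α-rule — add F q2, F \lnot q5.
        ○ open, literals {q1=true, q2=false, q3=false, q5=true}.
      branch 2.2 (add T \lnot ((q5 \land q5) \to q6)):
        T \lnot ((q5 \land q5) \to q6): α-rule — add T (q5 \land q5), F q6.
        T (q5 \land q5): α-rule — add T q5, T q5.
        ○ open, literals {q5=true, q6=false}.
0 branches closed, 3 open.
Each open branch fixes some atoms; the unmentioned ones are free. Counting distinct full assignments: branch {q3=false} (q2, q5, q4, q6, q1) contributes 32 new; branch {q1=true, q2=false, q3=false, q5=true} (q4, q6) contributes 0 new; branch {q5=true, q6=false} (q3, q2, q4, q1) contributes 8 new. Total: 40.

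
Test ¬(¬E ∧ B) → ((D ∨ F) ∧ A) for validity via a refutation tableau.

Not valid

Assume the negation and expand:
Initial set: {¬(¬(¬E ∧ B) → ((D ∨ F) ∧ A))}.
¬(¬(¬E ∧ B) → ((D ∨ F) ∧ A)): α-rule — add ¬(¬E ∧ B), ¬((D ∨ F) ∧ A).
¬(¬E ∧ B): β-rule — branch into ¬¬E  //  ¬B.
  branch 1 (add ¬¬E):
    ¬((D ∨ F) ∧ A): β-rule — branch into ¬(D ∨ F)  //  ¬A.
      branch 1.1 (add ¬(D ∨ F)):
        ¬(D ∨ F): α-rule — add ¬D, ¬F.
        ○ open, literals {D=0, E=1, F=0}.
      branch 1.2 (add ¬A):
        ○ open, literals {A=0, E=1}.
  branch 2 (add ¬B):
    ¬((D ∨ F) ∧ A): β-rule — branch into ¬(D ∨ F)  //  ¬A.
      branch 2.1 (add ¬(D ∨ F)):
        ¬(D ∨ F): α-rule — add ¬D, ¬F.
        ○ open, literals {B=0, D=0, F=0}.
      branch 2.2 (add ¬A):
        ○ open, literals {A=0, B=0}.
0 branches closed, 4 open.
An open branch gives a countermodel: D=0, E=1, F=0 (unmentioned atoms arbitrary); under it the original formula is false.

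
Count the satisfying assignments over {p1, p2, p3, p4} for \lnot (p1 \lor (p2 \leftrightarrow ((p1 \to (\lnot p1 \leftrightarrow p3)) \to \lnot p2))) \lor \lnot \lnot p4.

Initial set: {(\lnot (p1 \lor (p2 \leftrightarrow ((p1 \to (\lnot p1 \leftrightarrow p3)) \to \lnot p2))) \lor \lnot \lnot p4)}.
(\lnot (p1 \lor (p2 \leftrightarrow ((p1 \to (\lnot p1 \leftrightarrow p3)) \to \lnot p2))) \lor \lnot \lnot p4): β-rule — branch into \lnot (p1 \lor (p2 \leftrightarrow ((p1 \to (\lnot p1 \leftrightarrow p3)) \to \lnot p2)))  //  \lnot \lnot p4.
  branch 1 (add \lnot (p1 \lor (p2 \leftrightarrow ((p1 \to (\lnot p1 \leftrightarrow p3)) \to \lnot p2)))):
    \lnot (p1 \lor (p2 \leftrightarrow ((p1 \to (\lnot p1 \leftrightarrow p3)) \to \lnot p2))): α-rule — add \lnot p1, \lnot (p2 \leftrightarrow ((p1 \to (\lnot p1 \leftrightarrow p3)) \to \lnot p2)).
    \lnot (p2 \leftrightarrow ((p1 \to (\lnot p1 \leftrightarrow p3)) \to \lnot p2)): β-rule — branch into p2, \lnot ((p1 \to (\lnot p1 \leftrightarrow p3)) \to \lnot p2)  //  \lnot p2, ((p1 \to (\lnot p1 \leftrightarrow p3)) \to \lnot p2).
      branch 1.1 (add p2, \lnot ((p1 \to (\lnot p1 \leftrightarrow p3)) \to \lnot p2)):
        \lnot ((p1 \to (\lnot p1 \leftrightarrow p3)) \to \lnot p2): α-rule — add (p1 \to (\lnot p1 \leftrightarrow p3)), \lnot \lnot p2.
        (p1 \to (\lnot p1 \leftrightarrow p3)): β-rule — branch into \lnot p1  //  (\lnot p1 \leftrightarrow p3).
          branch 1.1.1 (add \lnot p1):
            ○ open, literals {p1=0, p2=1}.
          branch 1.1.2 (add (\lnot p1 \leftrightarrow p3)):
            (\lnot p1 \leftrightarrow p3): β-rule — branch into \lnot p1, p3  //  \lnot \lnot p1, \lnot p3.
              branch 1.1.2.1 (add \lnot p1, p3):
                ○ open, literals {p1=0, p2=1, p3=1}.
              branch 1.1.2.2 (add \lnot \lnot p1, \lnot p3):
                × closes — contains both p1 and \lnot p1.
      branch 1.2 (add \lnot p2, ((p1 \to (\lnot p1 \leftrightarrow p3)) \to \lnot p2)):
        ((p1 \to (\lnot p1 \leftrightarrow p3)) \to \lnot p2): β-rule — branch into \lnot (p1 \to (\lnot p1 \leftrightarrow p3))  //  \lnot p2.
          branch 1.2.1 (add \lnot (p1 \to (\lnot p1 \leftrightarrow p3))):
            \lnot (p1 \to (\lnot p1 \leftrightarrow p3)): α-rule — add p1, \lnot (\lnot p1 \leftrightarrow p3).
            × closes — contains both p1 and \lnot p1.
          branch 1.2.2 (add \lnot p2):
            ○ open, literals {p1=0, p2=0}.
  branch 2 (add \lnot \lnot p4):
    \lnot \lnot p4: drop double negation, giving p4.
    ○ open, literals {p4=1}.
2 branches closed, 4 open.
Each open branch fixes some atoms; the unmentioned ones are free. Counting distinct full assignments: branch {p1=0, p2=1} (p3, p4) contributes 4 new; branch {p1=0, p2=1, p3=1} (p4) contributes 0 new; branch {p1=0, p2=0} (p3, p4) contributes 4 new; branch {p4=1} (p1, p2, p3) contributes 4 new. Total: 12.

12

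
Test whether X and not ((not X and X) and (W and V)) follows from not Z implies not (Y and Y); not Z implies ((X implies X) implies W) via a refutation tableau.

No

Initial set: {(not Z implies not (Y and Y)); (not Z implies ((X implies X) implies W)); not (X and not ((not X and X) and (W and V)))}.
(not Z implies not (Y and Y)): β-rule — branch into not not Z  //  not (Y and Y).
  branch 1 (add not not Z):
    (not Z implies ((X implies X) implies W)): β-rule — branch into not not Z  //  ((X implies X) implies W).
      branch 1.1 (add not not Z):
        not (X and not ((not X and X) and (W and V))): β-rule — branch into not X  //  not not ((not X and X) and (W and V)).
          branch 1.1.1 (add not X):
            ○ open, literals {X=F, Z=T}.
          branch 1.1.2 (add not not ((not X and X) and (W and V))):
            not not ((not X and X) and (W and V)): α-rule — add (not X and X), (W and V).
            (not X and X): α-rule — add not X, X.
            × closes — contains both X and not X.
      branch 1.2 (add ((X implies X) implies W)):
        not (X and not ((not X and X) and (W and V))): β-rule — branch into not X  //  not not ((not X and X) and (W and V)).
          branch 1.2.1 (add not X):
            ((X implies X) implies W): β-rule — branch into not (X implies X)  //  W.
              branch 1.2.1.1 (add not (X implies X)):
                not (X implies X): α-rule — add X, not X.
                × closes — contains both X and not X.
              branch 1.2.1.2 (add W):
                ○ open, literals {W=T, X=F, Z=T}.
          branch 1.2.2 (add not not ((not X and X) and (W and V))):
            not not ((not X and X) and (W and V)): α-rule — add (not X and X), (W and V).
            (not X and X): α-rule — add not X, X.
            × closes — contains both X and not X.
  branch 2 (add not (Y and Y)):
    (not Z implies ((X implies X) implies W)): β-rule — branch into not not Z  //  ((X implies X) implies W).
      branch 2.1 (add not not Z):
        not (X and not ((not X and X) and (W and V))): β-rule — branch into not X  //  not not ((not X and X) and (W and V)).
          branch 2.1.1 (add not X):
            not (Y and Y): β-rule — branch into not Y  //  not Y.
              branch 2.1.1.1 (add not Y):
                ○ open, literals {X=F, Y=F, Z=T}.
              branch 2.1.1.2 (add not Y):
                ○ open, literals {X=F, Y=F, Z=T}.
          branch 2.1.2 (add not not ((not X and X) and (W and V))):
            not not ((not X and X) and (W and V)): α-rule — add (not X and X), (W and V).
            (not X and X): α-rule — add not X, X.
            × closes — contains both X and not X.
      branch 2.2 (add ((X implies X) implies W)):
        not (X and not ((not X and X) and (W and V))): β-rule — branch into not X  //  not not ((not X and X) and (W and V)).
          branch 2.2.1 (add not X):
            not (Y and Y): β-rule — branch into not Y  //  not Y.
              branch 2.2.1.1 (add not Y):
                ((X implies X) implies W): β-rule — branch into not (X implies X)  //  W.
                  branch 2.2.1.1.1 (add not (X implies X)):
                    not (X implies X): α-rule — add X, not X.
                    × closes — contains both X and not X.
                  branch 2.2.1.1.2 (add W):
                    ○ open, literals {W=T, X=F, Y=F}.
              branch 2.2.1.2 (add not Y):
                ((X implies X) implies W): β-rule — branch into not (X implies X)  //  W.
                  branch 2.2.1.2.1 (add not (X implies X)):
                    not (X implies X): α-rule — add X, not X.
                    × closes — contains both X and not X.
                  branch 2.2.1.2.2 (add W):
                    ○ open, literals {W=T, X=F, Y=F}.
          branch 2.2.2 (add not not ((not X and X) and (W and V))):
            not not ((not X and X) and (W and V)): α-rule — add (not X and X), (W and V).
            (not X and X): α-rule — add not X, X.
            × closes — contains both X and not X.
7 branches closed, 6 open.
An open branch gives a countermodel: X=F, Z=T (unmentioned atoms arbitrary); the premises hold there but the conclusion fails.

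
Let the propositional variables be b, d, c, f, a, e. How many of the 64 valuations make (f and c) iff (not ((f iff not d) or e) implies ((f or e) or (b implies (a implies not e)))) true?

Initial set: {((f and c) iff (not ((f iff not d) or e) implies ((f or e) or (b implies (a implies not e)))))}.
((f and c) iff (not ((f iff not d) or e) implies ((f or e) or (b implies (a implies not e))))): β-rule — branch into (f and c), (not ((f iff not d) or e) implies ((f or e) or (b implies (a implies not e))))  //  not (f and c), not (not ((f iff not d) or e) implies ((f or e) or (b implies (a implies not e)))).
  branch 1 (add (f and c), (not ((f iff not d) or e) implies ((f or e) or (b implies (a implies not e))))):
    (f and c): α-rule — add f, c.
    (not ((f iff not d) or e) implies ((f or e) or (b implies (a implies not e)))): β-rule — branch into not not ((f iff not d) or e)  //  ((f or e) or (b implies (a implies not e))).
      branch 1.1 (add not not ((f iff not d) or e)):
        not not ((f iff not d) or e): β-rule — branch into (f iff not d)  //  e.
          branch 1.1.1 (add (f iff not d)):
            (f iff not d): β-rule — branch into f, not d  //  not f, not not d.
              branch 1.1.1.1 (add f, not d):
                ○ open, literals {c=true, d=false, f=true}.
              branch 1.1.1.2 (add not f, not not d):
                × closes — contains both f and not f.
          branch 1.1.2 (add e):
            ○ open, literals {c=true, e=true, f=true}.
      branch 1.2 (add ((f or e) or (b implies (a implies not e)))):
        ((f or e) or (b implies (a implies not e))): β-rule — branch into (f or e)  //  (b implies (a implies not e)).
          branch 1.2.1 (add (f or e)):
            (f or e): β-rule — branch into f  //  e.
              branch 1.2.1.1 (add f):
                ○ open, literals {c=true, f=true}.
              branch 1.2.1.2 (add e):
                ○ open, literals {c=true, e=true, f=true}.
          branch 1.2.2 (add (b implies (a implies not e))):
            (b implies (a implies not e)): β-rule — branch into not b  //  (a implies not e).
              branch 1.2.2.1 (add not b):
                ○ open, literals {b=false, c=true, f=true}.
              branch 1.2.2.2 (add (a implies not e)):
                (a implies not e): β-rule — branch into not a  //  not e.
                  branch 1.2.2.2.1 (add not a):
                    ○ open, literals {a=false, c=true, f=true}.
                  branch 1.2.2.2.2 (add not e):
                    ○ open, literals {c=true, e=false, f=true}.
  branch 2 (add not (f and c), not (not ((f iff not d) or e) implies ((f or e) or (b implies (a implies not e))))):
    not (not ((f iff not d) or e) implies ((f or e) or (b implies (a implies not e)))): α-rule — add not ((f iff not d) or e), not ((f or e) or (b implies (a implies not e))).
    not ((f iff not d) or e): α-rule — add not (f iff not d), not e.
    not ((f or e) or (b implies (a implies not e))): α-rule — add not (f or e), not (b implies (a implies not e)).
    not (f or e): α-rule — add not f, not e.
    not (b implies (a implies not e)): α-rule — add b, not (a implies not e).
    not (a implies not e): α-rule — add a, not not e.
    × closes — contains both e and not e.
2 branches closed, 7 open.
Each open branch fixes some atoms; the unmentioned ones are free. Counting distinct full assignments: branch {c=true, d=false, f=true} (b, a, e) contributes 8 new; branch {c=true, e=true, f=true} (b, d, a) contributes 4 new; branch {c=true, f=true} (b, d, a, e) contributes 4 new; branch {c=true, e=true, f=true} (b, d, a) contributes 0 new; branch {b=false, c=true, f=true} (d, a, e) contributes 0 new; branch {a=false, c=true, f=true} (b, d, e) contributes 0 new; branch {c=true, e=false, f=true} (b, d, a) contributes 0 new. Total: 16.

16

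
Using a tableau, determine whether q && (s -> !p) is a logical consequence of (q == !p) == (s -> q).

No

Initial set: {T ((q == !p) == (s -> q)); F (q && (s -> !p))}.
T ((q == !p) == (s -> q)): β-rule — branch into T (q == !p), T (s -> q)  //  F (q == !p), F (s -> q).
  branch 1 (add T (q == !p), T (s -> q)):
    F (q && (s -> !p)): β-rule — branch into F q  //  F (s -> !p).
      branch 1.1 (add F q):
        T (q == !p): β-rule — branch into T q, T !p  //  F q, F !p.
          branch 1.1.1 (add T q, T !p):
            × closes — contains both q and !q.
          branch 1.1.2 (add F q, F !p):
            T (s -> q): β-rule — branch into F s  //  T q.
              branch 1.1.2.1 (add F s):
                ○ open, literals {p=T, q=F, s=F}.
              branch 1.1.2.2 (add T q):
                × closes — contains both q and !q.
      branch 1.2 (add F (s -> !p)):
        F (s -> !p): α-rule — add T s, F !p.
        T (q == !p): β-rule — branch into T q, T !p  //  F q, F !p.
          branch 1.2.1 (add T q, T !p):
            × closes — contains both p and !p.
          branch 1.2.2 (add F q, F !p):
            T (s -> q): β-rule — branch into F s  //  T q.
              branch 1.2.2.1 (add F s):
                × closes — contains both s and !s.
              branch 1.2.2.2 (add T q):
                × closes — contains both q and !q.
  branch 2 (add F (q == !p), F (s -> q)):
    F (s -> q): α-rule — add T s, F q.
    F (q && (s -> !p)): β-rule — branch into F q  //  F (s -> !p).
      branch 2.1 (add F q):
        F (q == !p): β-rule — branch into T q, F !p  //  F q, T !p.
          branch 2.1.1 (add T q, F !p):
            × closes — contains both q and !q.
          branch 2.1.2 (add F q, T !p):
            ○ open, literals {p=F, q=F, s=T}.
      branch 2.2 (add F (s -> !p)):
        F (s -> !p): α-rule — add T s, F !p.
        F (q == !p): β-rule — branch into T q, F !p  //  F q, T !p.
          branch 2.2.1 (add T q, F !p):
            × closes — contains both q and !q.
          branch 2.2.2 (add F q, T !p):
            × closes — contains both p and !p.
8 branches closed, 2 open.
An open branch gives a countermodel: p=T, q=F, s=F (unmentioned atoms arbitrary); the premises hold there but the conclusion fails.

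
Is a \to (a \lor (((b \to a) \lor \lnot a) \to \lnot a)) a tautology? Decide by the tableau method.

Assume the negation and expand:
Initial set: {\lnot (a \to (a \lor (((b \to a) \lor \lnot a) \to \lnot a)))}.
\lnot (a \to (a \lor (((b \to a) \lor \lnot a) \to \lnot a))): α-rule — add a, \lnot (a \lor (((b \to a) \lor \lnot a) \to \lnot a)).
\lnot (a \lor (((b \to a) \lor \lnot a) \to \lnot a)): α-rule — add \lnot a, \lnot (((b \to a) \lor \lnot a) \to \lnot a).
× closes — contains both a and \lnot a.
All 1 branch closes.
Every branch closed, so the negation is unsatisfiable and the formula is valid.

Valid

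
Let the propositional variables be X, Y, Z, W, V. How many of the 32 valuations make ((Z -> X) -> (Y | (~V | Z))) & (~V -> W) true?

Initial set: {T (((Z -> X) -> (Y | (~V | Z))) & (~V -> W))}.
T (((Z -> X) -> (Y | (~V | Z))) & (~V -> W)): α-rule — add T ((Z -> X) -> (Y | (~V | Z))), T (~V -> W).
T ((Z -> X) -> (Y | (~V | Z))): β-rule — branch into F (Z -> X)  //  T (Y | (~V | Z)).
  branch 1 (add F (Z -> X)):
    F (Z -> X): α-rule — add T Z, F X.
    T (~V -> W): β-rule — branch into F ~V  //  T W.
      branch 1.1 (add F ~V):
        ○ open, literals {V=1, X=0, Z=1}.
      branch 1.2 (add T W):
        ○ open, literals {W=1, X=0, Z=1}.
  branch 2 (add T (Y | (~V | Z))):
    T (~V -> W): β-rule — branch into F ~V  //  T W.
      branch 2.1 (add F ~V):
        T (Y | (~V | Z)): β-rule — branch into T Y  //  T (~V | Z).
          branch 2.1.1 (add T Y):
            ○ open, literals {V=1, Y=1}.
          branch 2.1.2 (add T (~V | Z)):
            T (~V | Z): β-rule — branch into T ~V  //  T Z.
              branch 2.1.2.1 (add T ~V):
                × closes — contains both V and ~V.
              branch 2.1.2.2 (add T Z):
                ○ open, literals {V=1, Z=1}.
      branch 2.2 (add T W):
        T (Y | (~V | Z)): β-rule — branch into T Y  //  T (~V | Z).
          branch 2.2.1 (add T Y):
            ○ open, literals {W=1, Y=1}.
          branch 2.2.2 (add T (~V | Z)):
            T (~V | Z): β-rule — branch into T ~V  //  T Z.
              branch 2.2.2.1 (add T ~V):
                ○ open, literals {V=0, W=1}.
              branch 2.2.2.2 (add T Z):
                ○ open, literals {W=1, Z=1}.
1 branch closed, 7 open.
Each open branch fixes some atoms; the unmentioned ones are free. Counting distinct full assignments: branch {V=1, X=0, Z=1} (Y, W) contributes 4 new; branch {W=1, X=0, Z=1} (Y, V) contributes 2 new; branch {V=1, Y=1} (X, Z, W) contributes 6 new; branch {V=1, Z=1} (X, Y, W) contributes 2 new; branch {W=1, Y=1} (X, Z, V) contributes 3 new; branch {V=0, W=1} (X, Y, Z) contributes 3 new; branch {W=1, Z=1} (X, Y, V) contributes 0 new. Total: 20.

20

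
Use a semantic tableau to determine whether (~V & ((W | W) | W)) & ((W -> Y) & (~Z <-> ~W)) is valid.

Not valid

Assume the negation and expand:
Initial set: {~((~V & ((W | W) | W)) & ((W -> Y) & (~Z <-> ~W)))}.
~((~V & ((W | W) | W)) & ((W -> Y) & (~Z <-> ~W))): β-rule — branch into ~(~V & ((W | W) | W))  //  ~((W -> Y) & (~Z <-> ~W)).
  branch 1 (add ~(~V & ((W | W) | W))):
    ~(~V & ((W | W) | W)): β-rule — branch into ~~V  //  ~((W | W) | W).
      branch 1.1 (add ~~V):
        ○ open, literals {V=1}.
      branch 1.2 (add ~((W | W) | W)):
        ~((W | W) | W): α-rule — add ~(W | W), ~W.
        ~(W | W): α-rule — add ~W, ~W.
        ○ open, literals {W=0}.
  branch 2 (add ~((W -> Y) & (~Z <-> ~W))):
    ~((W -> Y) & (~Z <-> ~W)): β-rule — branch into ~(W -> Y)  //  ~(~Z <-> ~W).
      branch 2.1 (add ~(W -> Y)):
        ~(W -> Y): α-rule — add W, ~Y.
        ○ open, literals {W=1, Y=0}.
      branch 2.2 (add ~(~Z <-> ~W)):
        ~(~Z <-> ~W): β-rule — branch into ~Z, ~~W  //  ~~Z, ~W.
          branch 2.2.1 (add ~Z, ~~W):
            ○ open, literals {W=1, Z=0}.
          branch 2.2.2 (add ~~Z, ~W):
            ○ open, literals {W=0, Z=1}.
0 branches closed, 5 open.
An open branch gives a countermodel: V=1 (unmentioned atoms arbitrary); under it the original formula is false.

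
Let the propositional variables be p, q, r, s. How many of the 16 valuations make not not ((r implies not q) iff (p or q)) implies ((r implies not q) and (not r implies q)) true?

Initial set: {T (not not ((r implies not q) iff (p or q)) implies ((r implies not q) and (not r implies q)))}.
T (not not ((r implies not q) iff (p or q)) implies ((r implies not q) and (not r implies q))): β-rule — branch into F not not ((r implies not q) iff (p or q))  //  T ((r implies not q) and (not r implies q)).
  branch 1 (add F not not ((r implies not q) iff (p or q))):
    F not not ((r implies not q) iff (p or q)): drop double negation, giving F ((r implies not q) iff (p or q)).
    F ((r implies not q) iff (p or q)): β-rule — branch into T (r implies not q), F (p or q)  //  F (r implies not q), T (p or q).
      branch 1.1 (add T (r implies not q), F (p or q)):
        F (p or q): α-rule — add F p, F q.
        T (r implies not q): β-rule — branch into F r  //  T not q.
          branch 1.1.1 (add F r):
            ○ open, literals {p=F, q=F, r=F}.
          branch 1.1.2 (add T not q):
            ○ open, literals {p=F, q=F}.
      branch 1.2 (add F (r implies not q), T (p or q)):
        F (r implies not q): α-rule — add T r, F not q.
        T (p or q): β-rule — branch into T p  //  T q.
          branch 1.2.1 (add T p):
            ○ open, literals {p=T, q=T, r=T}.
          branch 1.2.2 (add T q):
            ○ open, literals {q=T, r=T}.
  branch 2 (add T ((r implies not q) and (not r implies q))):
    T ((r implies not q) and (not r implies q)): α-rule — add T (r implies not q), T (not r implies q).
    T (r implies not q): β-rule — branch into F r  //  T not q.
      branch 2.1 (add F r):
        T (not r implies q): β-rule — branch into F not r  //  T q.
          branch 2.1.1 (add F not r):
            × closes — contains both r and not r.
          branch 2.1.2 (add T q):
            ○ open, literals {q=T, r=F}.
      branch 2.2 (add T not q):
        T (not r implies q): β-rule — branch into F not r  //  T q.
          branch 2.2.1 (add F not r):
            ○ open, literals {q=F, r=T}.
          branch 2.2.2 (add T q):
            × closes — contains both q and not q.
2 branches closed, 6 open.
Each open branch fixes some atoms; the unmentioned ones are free. Counting distinct full assignments: branch {p=F, q=F, r=F} (s) contributes 2 new; branch {p=F, q=F} (r, s) contributes 2 new; branch {p=T, q=T, r=T} (s) contributes 2 new; branch {q=T, r=T} (p, s) contributes 2 new; branch {q=T, r=F} (p, s) contributes 4 new; branch {q=F, r=T} (p, s) contributes 2 new. Total: 14.

14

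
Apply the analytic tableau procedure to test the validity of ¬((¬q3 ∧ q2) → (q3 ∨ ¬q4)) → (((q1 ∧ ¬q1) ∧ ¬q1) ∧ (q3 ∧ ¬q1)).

Not valid

Assume the negation and expand:
Initial set: {F (¬((¬q3 ∧ q2) → (q3 ∨ ¬q4)) → (((q1 ∧ ¬q1) ∧ ¬q1) ∧ (q3 ∧ ¬q1)))}.
F (¬((¬q3 ∧ q2) → (q3 ∨ ¬q4)) → (((q1 ∧ ¬q1) ∧ ¬q1) ∧ (q3 ∧ ¬q1))): α-rule — add T ¬((¬q3 ∧ q2) → (q3 ∨ ¬q4)), F (((q1 ∧ ¬q1) ∧ ¬q1) ∧ (q3 ∧ ¬q1)).
T ¬((¬q3 ∧ q2) → (q3 ∨ ¬q4)): α-rule — add T (¬q3 ∧ q2), F (q3 ∨ ¬q4).
T (¬q3 ∧ q2): α-rule — add T ¬q3, T q2.
F (q3 ∨ ¬q4): α-rule — add F q3, F ¬q4.
F (((q1 ∧ ¬q1) ∧ ¬q1) ∧ (q3 ∧ ¬q1)): β-rule — branch into F ((q1 ∧ ¬q1) ∧ ¬q1)  //  F (q3 ∧ ¬q1).
  branch 1 (add F ((q1 ∧ ¬q1) ∧ ¬q1)):
    F ((q1 ∧ ¬q1) ∧ ¬q1): β-rule — branch into F (q1 ∧ ¬q1)  //  F ¬q1.
      branch 1.1 (add F (q1 ∧ ¬q1)):
        F (q1 ∧ ¬q1): β-rule — branch into F q1  //  F ¬q1.
          branch 1.1.1 (add F q1):
            ○ open, literals {q1=0, q2=1, q3=0, q4=1}.
          branch 1.1.2 (add F ¬q1):
            ○ open, literals {q1=1, q2=1, q3=0, q4=1}.
      branch 1.2 (add F ¬q1):
        ○ open, literals {q1=1, q2=1, q3=0, q4=1}.
  branch 2 (add F (q3 ∧ ¬q1)):
    F (q3 ∧ ¬q1): β-rule — branch into F q3  //  F ¬q1.
      branch 2.1 (add F q3):
        ○ open, literals {q2=1, q3=0, q4=1}.
      branch 2.2 (add F ¬q1):
        ○ open, literals {q1=1, q2=1, q3=0, q4=1}.
0 branches closed, 5 open.
An open branch gives a countermodel: q1=0, q2=1, q3=0, q4=1 (unmentioned atoms arbitrary); under it the original formula is false.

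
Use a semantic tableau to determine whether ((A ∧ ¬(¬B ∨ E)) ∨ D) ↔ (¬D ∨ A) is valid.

Not valid

Assume the negation and expand:
Initial set: {¬(((A ∧ ¬(¬B ∨ E)) ∨ D) ↔ (¬D ∨ A))}.
¬(((A ∧ ¬(¬B ∨ E)) ∨ D) ↔ (¬D ∨ A)): β-rule — branch into ((A ∧ ¬(¬B ∨ E)) ∨ D), ¬(¬D ∨ A)  //  ¬((A ∧ ¬(¬B ∨ E)) ∨ D), (¬D ∨ A).
  branch 1 (add ((A ∧ ¬(¬B ∨ E)) ∨ D), ¬(¬D ∨ A)):
    ¬(¬D ∨ A): α-rule — add ¬¬D, ¬A.
    ((A ∧ ¬(¬B ∨ E)) ∨ D): β-rule — branch into (A ∧ ¬(¬B ∨ E))  //  D.
      branch 1.1 (add (A ∧ ¬(¬B ∨ E))):
        (A ∧ ¬(¬B ∨ E)): α-rule — add A, ¬(¬B ∨ E).
        × closes — contains both A and ¬A.
      branch 1.2 (add D):
        ○ open, literals {A=0, D=1}.
  branch 2 (add ¬((A ∧ ¬(¬B ∨ E)) ∨ D), (¬D ∨ A)):
    ¬((A ∧ ¬(¬B ∨ E)) ∨ D): α-rule — add ¬(A ∧ ¬(¬B ∨ E)), ¬D.
    (¬D ∨ A): β-rule — branch into ¬D  //  A.
      branch 2.1 (add ¬D):
        ¬(A ∧ ¬(¬B ∨ E)): β-rule — branch into ¬A  //  ¬¬(¬B ∨ E).
          branch 2.1.1 (add ¬A):
            ○ open, literals {A=0, D=0}.
          branch 2.1.2 (add ¬¬(¬B ∨ E)):
            ¬¬(¬B ∨ E): β-rule — branch into ¬B  //  E.
              branch 2.1.2.1 (add ¬B):
                ○ open, literals {B=0, D=0}.
              branch 2.1.2.2 (add E):
                ○ open, literals {D=0, E=1}.
      branch 2.2 (add A):
        ¬(A ∧ ¬(¬B ∨ E)): β-rule — branch into ¬A  //  ¬¬(¬B ∨ E).
          branch 2.2.1 (add ¬A):
            × closes — contains both A and ¬A.
          branch 2.2.2 (add ¬¬(¬B ∨ E)):
            ¬¬(¬B ∨ E): β-rule — branch into ¬B  //  E.
              branch 2.2.2.1 (add ¬B):
                ○ open, literals {A=1, B=0, D=0}.
              branch 2.2.2.2 (add E):
                ○ open, literals {A=1, D=0, E=1}.
2 branches closed, 6 open.
An open branch gives a countermodel: A=0, D=1 (unmentioned atoms arbitrary); under it the original formula is false.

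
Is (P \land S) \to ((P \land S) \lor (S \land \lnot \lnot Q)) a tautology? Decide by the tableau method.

Assume the negation and expand:
Initial set: {\lnot ((P \land S) \to ((P \land S) \lor (S \land \lnot \lnot Q)))}.
\lnot ((P \land S) \to ((P \land S) \lor (S \land \lnot \lnot Q))): α-rule — add (P \land S), \lnot ((P \land S) \lor (S \land \lnot \lnot Q)).
(P \land S): α-rule — add P, S.
\lnot ((P \land S) \lor (S \land \lnot \lnot Q)): α-rule — add \lnot (P \land S), \lnot (S \land \lnot \lnot Q).
\lnot (P \land S): β-rule — branch into \lnot P  //  \lnot S.
  branch 1 (add \lnot P):
    × closes — contains both P and \lnot P.
  branch 2 (add \lnot S):
    × closes — contains both S and \lnot S.
All 2 branches close.
Every branch closed, so the negation is unsatisfiable and the formula is valid.

Valid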